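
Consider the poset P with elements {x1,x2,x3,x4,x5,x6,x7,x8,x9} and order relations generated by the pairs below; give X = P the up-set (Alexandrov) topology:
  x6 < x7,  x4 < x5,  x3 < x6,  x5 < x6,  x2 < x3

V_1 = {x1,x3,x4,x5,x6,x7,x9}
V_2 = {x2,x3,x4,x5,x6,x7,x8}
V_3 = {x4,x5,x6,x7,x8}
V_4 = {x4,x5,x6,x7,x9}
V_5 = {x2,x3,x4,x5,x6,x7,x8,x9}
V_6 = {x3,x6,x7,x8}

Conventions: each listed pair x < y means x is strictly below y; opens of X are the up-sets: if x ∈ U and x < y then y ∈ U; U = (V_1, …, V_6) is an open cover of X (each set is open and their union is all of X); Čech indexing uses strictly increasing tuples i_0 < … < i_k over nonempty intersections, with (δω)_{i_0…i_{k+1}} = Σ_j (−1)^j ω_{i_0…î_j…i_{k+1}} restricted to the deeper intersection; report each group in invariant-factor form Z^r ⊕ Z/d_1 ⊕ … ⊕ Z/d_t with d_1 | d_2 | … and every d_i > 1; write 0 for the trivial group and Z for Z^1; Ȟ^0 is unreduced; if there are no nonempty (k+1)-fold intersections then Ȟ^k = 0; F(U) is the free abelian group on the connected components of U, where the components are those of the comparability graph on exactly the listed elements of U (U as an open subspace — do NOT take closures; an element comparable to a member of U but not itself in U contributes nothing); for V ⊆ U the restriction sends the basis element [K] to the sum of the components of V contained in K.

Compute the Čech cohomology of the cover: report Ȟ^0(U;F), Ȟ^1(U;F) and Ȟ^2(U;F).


Ȟ^0(U;F) ≅ Z^4; Ȟ^1(U;F) ≅ 0; Ȟ^2(U;F) ≅ 0

nonempty intersections:
  V12={x3,x4,x5,x6,x7} V13={x4,x5,x6,x7} V14={x4,x5,x6,x7,x9} V15={x3,x4,x5,x6,x7,x9} V16={x3,x6,x7} V23={x4,x5,x6,x7,x8} V24={x4,x5,x6,x7} V25={x2,x3,x4,x5,x6,x7,x8} V26={x3,x6,x7,x8} V34={x4,x5,x6,x7} V35={x4,x5,x6,x7,x8} V36={x6,x7,x8} V45={x4,x5,x6,x7,x9} V46={x6,x7} V56={x3,x6,x7,x8}
  V123={x4,x5,x6,x7} V124={x4,x5,x6,x7} V125={x3,x4,x5,x6,x7} V126={x3,x6,x7} V134={x4,x5,x6,x7} V135={x4,x5,x6,x7} V136={x6,x7} V145={x4,x5,x6,x7,x9} V146={x6,x7} V156={x3,x6,x7} V234={x4,x5,x6,x7} V235={x4,x5,x6,x7,x8} V236={x6,x7,x8} V245={x4,x5,x6,x7} V246={x6,x7} V256={x3,x6,x7,x8} V345={x4,x5,x6,x7} V346={x6,x7} V356={x6,x7,x8} V456={x6,x7}
  V1234={x4,x5,x6,x7} V1235={x4,x5,x6,x7} V1236={x6,x7} V1245={x4,x5,x6,x7} V1246={x6,x7} V1256={x3,x6,x7} V1345={x4,x5,x6,x7} V1346={x6,x7} V1356={x6,x7} V1456={x6,x7} V2345={x4,x5,x6,x7} V2346={x6,x7} V2356={x6,x7,x8} V2456={x6,x7} V3456={x6,x7}
  V12345={x4,x5,x6,x7} V12346={x6,x7} V12356={x6,x7} V12456={x6,x7} V13456={x6,x7} V23456={x6,x7}
  V123456={x6,x7}
components per intersection:
  V1: {x1} {x3,x4,x5,x6,x7} {x9}
  V2: {x2,x3,x4,x5,x6,x7} {x8}
  V3: {x4,x5,x6,x7} {x8}
  V4: {x4,x5,x6,x7} {x9}
  V5: {x2,x3,x4,x5,x6,x7} {x8} {x9}
  V6: {x3,x6,x7} {x8}
  V12: {x3,x4,x5,x6,x7}
  V13: {x4,x5,x6,x7}
  V14: {x4,x5,x6,x7} {x9}
  V15: {x3,x4,x5,x6,x7} {x9}
  V16: {x3,x6,x7}
  V23: {x4,x5,x6,x7} {x8}
  V24: {x4,x5,x6,x7}
  V25: {x2,x3,x4,x5,x6,x7} {x8}
  V26: {x3,x6,x7} {x8}
  V34: {x4,x5,x6,x7}
  V35: {x4,x5,x6,x7} {x8}
  V36: {x6,x7} {x8}
  V45: {x4,x5,x6,x7} {x9}
  V46: {x6,x7}
  V56: {x3,x6,x7} {x8}
  V123: {x4,x5,x6,x7}
  V124: {x4,x5,x6,x7}
  V125: {x3,x4,x5,x6,x7}
  V126: {x3,x6,x7}
  V134: {x4,x5,x6,x7}
  V135: {x4,x5,x6,x7}
  V136: {x6,x7}
  V145: {x4,x5,x6,x7} {x9}
  V146: {x6,x7}
  V156: {x3,x6,x7}
  V234: {x4,x5,x6,x7}
  V235: {x4,x5,x6,x7} {x8}
  V236: {x6,x7} {x8}
  V245: {x4,x5,x6,x7}
  V246: {x6,x7}
  V256: {x3,x6,x7} {x8}
  V345: {x4,x5,x6,x7}
  V346: {x6,x7}
  V356: {x6,x7} {x8}
  V456: {x6,x7}
  V1234: {x4,x5,x6,x7}
  V1235: {x4,x5,x6,x7}
  V1236: {x6,x7}
  V1245: {x4,x5,x6,x7}
  V1246: {x6,x7}
  V1256: {x3,x6,x7}
  V1345: {x4,x5,x6,x7}
  V1346: {x6,x7}
  V1356: {x6,x7}
  V1456: {x6,x7}
  V2345: {x4,x5,x6,x7}
  V2346: {x6,x7}
  V2356: {x6,x7} {x8}
  V2456: {x6,x7}
  V3456: {x6,x7}
  V12345: {x4,x5,x6,x7}
  V12346: {x6,x7}
  V12356: {x6,x7}
  V12456: {x6,x7}
  V13456: {x6,x7}
  V23456: {x6,x7}
  V123456: {x6,x7}
C dims 14,24,25,16; δ0: rk 10, SNF 1^10; δ1: rk 14, SNF 1^14; δ2: rk 11, SNF 1^11
Ȟ^0: (14−10)−0=4 ⇒ Z^4
Ȟ^1: (24−14)−10=0 ⇒ 0
Ȟ^2: (25−11)−14=0 ⇒ 0


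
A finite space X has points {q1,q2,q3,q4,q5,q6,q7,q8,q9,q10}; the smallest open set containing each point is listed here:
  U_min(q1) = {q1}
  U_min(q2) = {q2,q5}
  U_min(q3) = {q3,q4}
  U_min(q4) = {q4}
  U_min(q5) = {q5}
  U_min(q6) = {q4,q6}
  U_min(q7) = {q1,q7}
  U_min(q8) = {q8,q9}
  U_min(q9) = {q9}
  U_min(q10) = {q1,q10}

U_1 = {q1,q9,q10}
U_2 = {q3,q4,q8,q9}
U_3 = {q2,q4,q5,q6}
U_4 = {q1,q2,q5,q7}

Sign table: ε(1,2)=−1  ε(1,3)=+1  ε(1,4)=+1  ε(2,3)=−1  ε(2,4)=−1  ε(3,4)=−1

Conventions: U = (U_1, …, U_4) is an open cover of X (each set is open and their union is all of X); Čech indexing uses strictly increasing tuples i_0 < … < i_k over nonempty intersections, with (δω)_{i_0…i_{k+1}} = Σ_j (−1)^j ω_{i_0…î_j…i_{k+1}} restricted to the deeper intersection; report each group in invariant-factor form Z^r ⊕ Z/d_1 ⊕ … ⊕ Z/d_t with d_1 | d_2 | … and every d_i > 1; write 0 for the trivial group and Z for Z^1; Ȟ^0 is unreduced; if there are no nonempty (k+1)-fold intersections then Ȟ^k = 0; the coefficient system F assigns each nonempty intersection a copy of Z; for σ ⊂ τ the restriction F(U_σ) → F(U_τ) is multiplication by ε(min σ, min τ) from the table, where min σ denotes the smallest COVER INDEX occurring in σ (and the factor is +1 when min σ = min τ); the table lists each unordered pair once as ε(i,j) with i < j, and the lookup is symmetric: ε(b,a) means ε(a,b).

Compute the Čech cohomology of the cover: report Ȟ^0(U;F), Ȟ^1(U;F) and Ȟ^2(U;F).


Ȟ^0 ≅ 0, Ȟ^1 ≅ Z/2, Ȟ^2 ≅ 0

nerve simplices:
  U12={q9} U14={q1} U23={q4} U34={q2,q5}
C dims 4,4; δ0: rk 4, SNF 1^3·2
degree 0: 4−4−0 = 0 → Ȟ^0 ≅ 0
degree 1: 4−0−4 = 0 plus torsion [2] → Ȟ^1 ≅ Z/2
degree 2: 0−0−0 = 0 → Ȟ^2 ≅ 0


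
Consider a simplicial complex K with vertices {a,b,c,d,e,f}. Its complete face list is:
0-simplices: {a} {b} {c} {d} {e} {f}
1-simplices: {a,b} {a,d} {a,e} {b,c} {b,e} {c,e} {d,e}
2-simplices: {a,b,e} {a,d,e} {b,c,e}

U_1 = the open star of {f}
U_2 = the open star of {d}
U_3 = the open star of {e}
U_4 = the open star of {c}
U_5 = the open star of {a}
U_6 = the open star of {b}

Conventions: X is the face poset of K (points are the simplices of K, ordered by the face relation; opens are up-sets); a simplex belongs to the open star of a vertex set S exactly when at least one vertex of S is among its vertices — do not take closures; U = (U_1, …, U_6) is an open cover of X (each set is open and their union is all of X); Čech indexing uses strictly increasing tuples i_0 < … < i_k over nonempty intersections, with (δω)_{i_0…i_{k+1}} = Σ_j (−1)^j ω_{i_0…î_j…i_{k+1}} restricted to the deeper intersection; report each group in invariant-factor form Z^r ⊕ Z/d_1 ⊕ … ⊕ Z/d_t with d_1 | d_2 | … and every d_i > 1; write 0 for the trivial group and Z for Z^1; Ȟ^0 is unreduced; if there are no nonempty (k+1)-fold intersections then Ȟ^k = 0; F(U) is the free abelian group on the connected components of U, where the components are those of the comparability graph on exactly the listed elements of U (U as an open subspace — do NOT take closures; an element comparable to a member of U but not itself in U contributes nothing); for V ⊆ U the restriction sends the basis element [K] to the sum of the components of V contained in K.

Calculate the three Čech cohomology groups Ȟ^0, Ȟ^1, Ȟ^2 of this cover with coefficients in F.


Ȟ^0 ≅ Z^2, Ȟ^1 ≅ 0 and Ȟ^2 ≅ 0

intersection data:
  U1={{f}} U2={{d},{a,d},{d,e},{a,d,e}} U3={{e},{a,e},{b,e},{c,e},{d,e},{a,b,e},{a,d,e},{b,c,e}} U4={{c},{b,c},{c,e},{b,c,e}} U5={{a},{a,b},{a,d},{a,e},{a,b,e},{a,d,e}} U6={{b},{a,b},{b,c},{b,e},{a,b,e},{b,c,e}}
  U23={{d,e},{a,d,e}} U25={{a,d},{a,d,e}} U34={{c,e},{b,c,e}} U35={{a,e},{a,b,e},{a,d,e}} U36={{b,e},{a,b,e},{b,c,e}} U46={{b,c},{b,c,e}} U56={{a,b},{a,b,e}}
  U235={{a,d,e}} U346={{b,c,e}} U356={{a,b,e}}
components per intersection:
  U1: {{f}}
  U2: {{d},{a,d},{d,e},{a,d,e}}
  U3: {{e},{a,e},{b,e},{c,e},{d,e},{a,b,e},{a,d,e},{b,c,e}}
  U4: {{c},{b,c},{c,e},{b,c,e}}
  U5: {{a},{a,b},{a,d},{a,e},{a,b,e},{a,d,e}}
  U6: {{b},{a,b},{b,c},{b,e},{a,b,e},{b,c,e}}
  U23: {{d,e},{a,d,e}}
  U25: {{a,d},{a,d,e}}
  U34: {{c,e},{b,c,e}}
  U35: {{a,e},{a,b,e},{a,d,e}}
  U36: {{b,e},{a,b,e},{b,c,e}}
  U46: {{b,c},{b,c,e}}
  U56: {{a,b},{a,b,e}}
  U235: {{a,d,e}}
  U346: {{b,c,e}}
  U356: {{a,b,e}}
C dims 6,7,3; δ0: rk 4, SNF 1^4; δ1: rk 3, SNF 1^3
Ȟ^0 = (6 − 4) − 0 = 2, so Ȟ^0 ≅ Z^2
Ȟ^1 = (7 − 3) − 4 = 0, so Ȟ^1 ≅ 0
Ȟ^2 = (3 − 0) − 3 = 0, so Ȟ^2 ≅ 0


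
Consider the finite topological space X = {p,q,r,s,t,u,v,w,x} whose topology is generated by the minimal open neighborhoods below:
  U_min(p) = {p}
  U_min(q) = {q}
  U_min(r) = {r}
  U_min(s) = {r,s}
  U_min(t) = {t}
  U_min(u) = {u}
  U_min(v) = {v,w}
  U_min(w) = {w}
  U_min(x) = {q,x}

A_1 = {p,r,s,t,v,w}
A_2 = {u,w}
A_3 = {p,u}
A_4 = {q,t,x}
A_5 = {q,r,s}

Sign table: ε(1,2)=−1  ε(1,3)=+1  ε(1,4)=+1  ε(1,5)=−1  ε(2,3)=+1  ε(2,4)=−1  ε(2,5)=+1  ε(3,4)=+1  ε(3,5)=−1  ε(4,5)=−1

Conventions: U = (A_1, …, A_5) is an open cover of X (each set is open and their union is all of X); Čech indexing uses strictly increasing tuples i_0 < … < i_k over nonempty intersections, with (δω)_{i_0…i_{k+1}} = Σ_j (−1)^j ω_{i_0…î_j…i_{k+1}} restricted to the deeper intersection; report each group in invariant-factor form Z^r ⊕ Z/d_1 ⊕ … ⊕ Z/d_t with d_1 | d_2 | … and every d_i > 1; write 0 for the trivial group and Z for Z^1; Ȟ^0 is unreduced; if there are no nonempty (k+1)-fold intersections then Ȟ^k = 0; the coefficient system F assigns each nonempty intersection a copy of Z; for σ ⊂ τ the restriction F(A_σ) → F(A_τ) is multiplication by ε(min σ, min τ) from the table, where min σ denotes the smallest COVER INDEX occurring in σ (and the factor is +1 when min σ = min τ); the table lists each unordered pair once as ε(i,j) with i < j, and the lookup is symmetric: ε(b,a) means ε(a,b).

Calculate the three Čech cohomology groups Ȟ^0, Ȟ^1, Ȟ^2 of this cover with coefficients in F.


nerve simplices:
  A12={w} A13={p} A14={t} A15={r,s} A23={u} A45={q}
C dims 5,6; δ0: rk 5, SNF 1^4·2
degree 0: 5−5−0 = 0 → Ȟ^0 ≅ 0
degree 1: 6−0−5 = 1 plus torsion [2] → Ȟ^1 ≅ Z ⊕ Z/2
degree 2: 0−0−0 = 0 → Ȟ^2 ≅ 0

Ȟ^0 = 0,  Ȟ^1 = Z ⊕ Z/2,  Ȟ^2 = 0


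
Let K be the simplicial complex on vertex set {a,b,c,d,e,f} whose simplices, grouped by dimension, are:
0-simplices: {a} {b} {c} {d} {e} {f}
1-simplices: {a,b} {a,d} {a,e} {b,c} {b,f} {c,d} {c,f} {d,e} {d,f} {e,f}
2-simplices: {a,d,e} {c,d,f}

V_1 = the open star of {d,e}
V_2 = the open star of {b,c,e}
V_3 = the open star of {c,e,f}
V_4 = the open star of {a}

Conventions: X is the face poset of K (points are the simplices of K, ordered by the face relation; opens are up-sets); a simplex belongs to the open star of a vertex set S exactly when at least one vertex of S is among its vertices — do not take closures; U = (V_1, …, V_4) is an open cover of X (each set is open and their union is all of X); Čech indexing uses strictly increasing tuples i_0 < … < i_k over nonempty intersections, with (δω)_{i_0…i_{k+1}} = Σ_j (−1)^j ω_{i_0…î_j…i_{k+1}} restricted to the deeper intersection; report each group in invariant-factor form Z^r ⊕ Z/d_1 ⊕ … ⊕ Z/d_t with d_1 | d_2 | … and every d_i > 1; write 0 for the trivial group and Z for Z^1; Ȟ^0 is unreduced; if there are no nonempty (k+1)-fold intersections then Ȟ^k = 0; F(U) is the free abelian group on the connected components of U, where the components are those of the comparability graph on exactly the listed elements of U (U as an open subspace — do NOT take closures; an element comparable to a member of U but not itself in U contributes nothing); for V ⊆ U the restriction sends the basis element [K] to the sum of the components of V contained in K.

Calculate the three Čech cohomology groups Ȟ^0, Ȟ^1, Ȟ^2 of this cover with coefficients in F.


Ȟ^0(U;F) ≅ Z, Ȟ^1(U;F) ≅ Z^3, Ȟ^2(U;F) ≅ 0

cover nerve:
  V1={{d},{e},{a,d},{a,e},{c,d},{d,e},{d,f},{e,f},{a,d,e},{c,d,f}} V2={{b},{c},{e},{a,b},{a,e},{b,c},{b,f},{c,d},{c,f},{d,e},{e,f},{a,d,e},{c,d,f}} V3={{c},{e},{f},{a,e},{b,c},{b,f},{c,d},{c,f},{d,e},{d,f},{e,f},{a,d,e},{c,d,f}} V4={{a},{a,b},{a,d},{a,e},{a,d,e}}
  V12={{e},{a,e},{c,d},{d,e},{e,f},{a,d,e},{c,d,f}} V13={{e},{a,e},{c,d},{d,e},{d,f},{e,f},{a,d,e},{c,d,f}} V14={{a,d},{a,e},{a,d,e}} V23={{c},{e},{a,e},{b,c},{b,f},{c,d},{c,f},{d,e},{e,f},{a,d,e},{c,d,f}} V24={{a,b},{a,e},{a,d,e}} V34={{a,e},{a,d,e}}
  V123={{e},{a,e},{c,d},{d,e},{e,f},{a,d,e},{c,d,f}} V124={{a,e},{a,d,e}} V134={{a,e},{a,d,e}} V234={{a,e},{a,d,e}}
  V1234={{a,e},{a,d,e}}
components per intersection:
  V1: {{d},{e},{a,d},{a,e},{c,d},{d,e},{d,f},{e,f},{a,d,e},{c,d,f}}
  V2: {{b},{c},{a,b},{b,c},{b,f},{c,d},{c,f},{c,d,f}} {{e},{a,e},{d,e},{e,f},{a,d,e}}
  V3: {{c},{e},{f},{a,e},{b,c},{b,f},{c,d},{c,f},{d,e},{d,f},{e,f},{a,d,e},{c,d,f}}
  V4: {{a},{a,b},{a,d},{a,e},{a,d,e}}
  V12: {{e},{a,e},{d,e},{e,f},{a,d,e}} {{c,d},{c,d,f}}
  V13: {{e},{a,e},{d,e},{e,f},{a,d,e}} {{c,d},{d,f},{c,d,f}}
  V14: {{a,d},{a,e},{a,d,e}}
  V23: {{c},{b,c},{c,d},{c,f},{c,d,f}} {{e},{a,e},{d,e},{e,f},{a,d,e}} {{b,f}}
  V24: {{a,b}} {{a,e},{a,d,e}}
  V34: {{a,e},{a,d,e}}
  V123: {{e},{a,e},{d,e},{e,f},{a,d,e}} {{c,d},{c,d,f}}
  V124: {{a,e},{a,d,e}}
  V134: {{a,e},{a,d,e}}
  V234: {{a,e},{a,d,e}}
  V1234: {{a,e},{a,d,e}}
C dims 5,11,5,1; δ0: rk 4, SNF 1^4; δ1: rk 4, SNF 1^4; δ2: rk 1, SNF 1^1
Ȟ^0: (5−4)−0=1 ⇒ Z
Ȟ^1: (11−4)−4=3 ⇒ Z^3
Ȟ^2: (5−1)−4=0 ⇒ 0


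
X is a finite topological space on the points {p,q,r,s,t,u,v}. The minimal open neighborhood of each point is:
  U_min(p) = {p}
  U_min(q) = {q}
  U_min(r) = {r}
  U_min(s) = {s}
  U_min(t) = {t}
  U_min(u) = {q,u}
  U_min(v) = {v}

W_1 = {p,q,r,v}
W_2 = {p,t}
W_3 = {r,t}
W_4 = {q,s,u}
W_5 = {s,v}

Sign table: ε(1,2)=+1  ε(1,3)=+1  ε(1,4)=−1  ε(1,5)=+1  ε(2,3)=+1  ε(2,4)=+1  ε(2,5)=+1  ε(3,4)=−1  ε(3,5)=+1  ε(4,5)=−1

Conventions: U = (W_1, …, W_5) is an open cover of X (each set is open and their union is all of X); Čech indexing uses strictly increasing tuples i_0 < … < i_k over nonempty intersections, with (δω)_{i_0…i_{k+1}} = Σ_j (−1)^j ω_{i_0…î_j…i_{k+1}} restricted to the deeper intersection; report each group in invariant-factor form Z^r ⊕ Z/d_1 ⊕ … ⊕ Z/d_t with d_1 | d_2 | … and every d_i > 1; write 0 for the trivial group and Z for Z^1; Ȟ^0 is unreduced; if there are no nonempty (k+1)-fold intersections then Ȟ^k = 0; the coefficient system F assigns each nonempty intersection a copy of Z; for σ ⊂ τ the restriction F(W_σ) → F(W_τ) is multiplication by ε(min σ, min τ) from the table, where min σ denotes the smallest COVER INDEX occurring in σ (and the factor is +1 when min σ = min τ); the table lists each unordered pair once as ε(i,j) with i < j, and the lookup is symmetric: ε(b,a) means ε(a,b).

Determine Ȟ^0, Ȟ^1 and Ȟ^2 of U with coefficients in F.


Ȟ^0(U;F) ≅ Z, Ȟ^1(U;F) ≅ Z^2, Ȟ^2(U;F) ≅ 0

nerve simplices:
  W12={p} W13={r} W14={q} W15={v} W23={t} W45={s}
C dims 5,6; δ0: rk 4, SNF 1^4
degree 0: 5−4−0 = 1 → Ȟ^0 ≅ Z
degree 1: 6−0−4 = 2 → Ȟ^1 ≅ Z^2
degree 2: 0−0−0 = 0 → Ȟ^2 ≅ 0


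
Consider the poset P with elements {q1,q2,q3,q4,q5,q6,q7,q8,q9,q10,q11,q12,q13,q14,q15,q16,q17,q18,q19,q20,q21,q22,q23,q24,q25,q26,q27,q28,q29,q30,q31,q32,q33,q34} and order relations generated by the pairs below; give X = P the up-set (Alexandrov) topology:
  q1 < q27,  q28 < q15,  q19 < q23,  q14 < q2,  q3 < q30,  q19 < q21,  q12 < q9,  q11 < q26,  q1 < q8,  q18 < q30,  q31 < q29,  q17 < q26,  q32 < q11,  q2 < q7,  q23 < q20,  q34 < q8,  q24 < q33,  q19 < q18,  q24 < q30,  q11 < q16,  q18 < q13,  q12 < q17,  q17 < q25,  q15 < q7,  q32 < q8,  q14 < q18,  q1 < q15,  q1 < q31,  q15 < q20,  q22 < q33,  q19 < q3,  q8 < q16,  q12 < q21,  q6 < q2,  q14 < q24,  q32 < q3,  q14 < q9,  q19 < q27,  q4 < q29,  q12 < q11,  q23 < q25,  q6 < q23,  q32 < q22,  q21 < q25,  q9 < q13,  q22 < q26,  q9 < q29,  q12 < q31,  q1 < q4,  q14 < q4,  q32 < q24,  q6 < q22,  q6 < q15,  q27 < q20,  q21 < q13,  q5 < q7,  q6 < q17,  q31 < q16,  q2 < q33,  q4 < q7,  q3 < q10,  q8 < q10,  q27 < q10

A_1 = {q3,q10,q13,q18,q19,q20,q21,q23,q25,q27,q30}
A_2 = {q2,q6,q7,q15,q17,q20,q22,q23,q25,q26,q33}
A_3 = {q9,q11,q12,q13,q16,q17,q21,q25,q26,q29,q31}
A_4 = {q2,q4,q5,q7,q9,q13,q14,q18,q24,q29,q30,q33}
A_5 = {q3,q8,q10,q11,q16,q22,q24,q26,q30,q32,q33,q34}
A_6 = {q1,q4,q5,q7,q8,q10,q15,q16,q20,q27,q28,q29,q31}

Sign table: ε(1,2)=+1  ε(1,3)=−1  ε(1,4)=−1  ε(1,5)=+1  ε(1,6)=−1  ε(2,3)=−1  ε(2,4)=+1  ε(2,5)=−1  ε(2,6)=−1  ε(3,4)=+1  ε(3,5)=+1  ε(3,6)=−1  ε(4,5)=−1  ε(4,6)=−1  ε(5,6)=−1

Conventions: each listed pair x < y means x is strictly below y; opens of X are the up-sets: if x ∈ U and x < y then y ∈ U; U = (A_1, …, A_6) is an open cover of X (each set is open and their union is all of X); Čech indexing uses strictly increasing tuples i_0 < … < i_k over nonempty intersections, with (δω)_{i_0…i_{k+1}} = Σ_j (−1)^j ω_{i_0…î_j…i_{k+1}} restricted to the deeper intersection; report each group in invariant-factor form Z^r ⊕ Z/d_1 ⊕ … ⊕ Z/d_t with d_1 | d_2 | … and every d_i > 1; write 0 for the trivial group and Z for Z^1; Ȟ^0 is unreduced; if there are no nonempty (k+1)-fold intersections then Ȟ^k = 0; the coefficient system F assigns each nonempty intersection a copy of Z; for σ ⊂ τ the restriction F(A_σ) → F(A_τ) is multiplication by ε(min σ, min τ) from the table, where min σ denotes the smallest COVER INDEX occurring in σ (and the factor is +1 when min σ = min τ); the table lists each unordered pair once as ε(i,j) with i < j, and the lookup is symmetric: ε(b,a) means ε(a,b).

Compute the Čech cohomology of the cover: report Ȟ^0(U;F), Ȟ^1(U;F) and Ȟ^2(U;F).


nonempty overlaps:
  A12={q20,q23,q25} A13={q13,q21,q25} A14={q13,q18,q30} A15={q3,q10,q30} A16={q10,q20,q27} A23={q17,q25,q26} A24={q2,q7,q33} A25={q22,q26,q33} A26={q7,q15,q20} A34={q9,q13,q29} A35={q11,q16,q26} A36={q16,q29,q31} A45={q24,q30,q33} A46={q4,q5,q7,q29} A56={q8,q10,q16}
  A123={q25} A126={q20} A134={q13} A145={q30} A156={q10} A235={q26} A245={q33} A246={q7} A346={q29} A356={q16}
C dims 6,15,10; δ0: rk 6, SNF 1^5·2; δ1: rk 9, SNF 1^9
degree 0: 6−6−0 = 0 → Ȟ^0 ≅ 0
degree 1: 15−9−6 = 0 plus torsion [2] → Ȟ^1 ≅ Z/2
degree 2: 10−0−9 = 1 → Ȟ^2 ≅ Z

Ȟ^0 = 0, Ȟ^1 = Z/2, Ȟ^2 = Z


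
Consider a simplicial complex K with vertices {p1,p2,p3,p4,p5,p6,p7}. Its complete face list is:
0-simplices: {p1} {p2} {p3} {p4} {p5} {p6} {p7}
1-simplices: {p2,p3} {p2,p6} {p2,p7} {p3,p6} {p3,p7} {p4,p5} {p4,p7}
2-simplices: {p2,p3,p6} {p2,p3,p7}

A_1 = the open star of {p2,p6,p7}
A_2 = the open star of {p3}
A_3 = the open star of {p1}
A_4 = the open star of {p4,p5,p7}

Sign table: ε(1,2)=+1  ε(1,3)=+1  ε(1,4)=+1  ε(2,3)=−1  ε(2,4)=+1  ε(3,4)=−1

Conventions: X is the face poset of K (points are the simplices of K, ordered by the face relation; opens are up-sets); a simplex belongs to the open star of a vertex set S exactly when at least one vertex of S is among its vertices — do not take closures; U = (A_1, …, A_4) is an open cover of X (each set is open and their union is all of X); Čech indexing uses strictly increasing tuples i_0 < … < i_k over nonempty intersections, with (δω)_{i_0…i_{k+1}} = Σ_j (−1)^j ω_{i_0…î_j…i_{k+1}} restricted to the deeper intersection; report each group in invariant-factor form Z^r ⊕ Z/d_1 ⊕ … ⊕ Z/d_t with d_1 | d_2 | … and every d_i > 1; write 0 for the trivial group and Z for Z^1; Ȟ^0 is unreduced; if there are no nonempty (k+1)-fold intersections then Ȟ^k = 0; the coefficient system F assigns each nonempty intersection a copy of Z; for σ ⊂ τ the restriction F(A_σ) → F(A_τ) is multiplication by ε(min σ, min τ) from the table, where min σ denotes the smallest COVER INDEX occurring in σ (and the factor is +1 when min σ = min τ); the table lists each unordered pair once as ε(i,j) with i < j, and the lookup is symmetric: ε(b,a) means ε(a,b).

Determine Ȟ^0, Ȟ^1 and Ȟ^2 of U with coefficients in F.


Ȟ^0 ≅ Z^2, Ȟ^1 ≅ 0, Ȟ^2 ≅ 0

nonempty overlaps:
  A1={{p2},{p6},{p7},{p2,p3},{p2,p6},{p2,p7},{p3,p6},{p3,p7},{p4,p7},{p2,p3,p6},{p2,p3,p7}} A2={{p3},{p2,p3},{p3,p6},{p3,p7},{p2,p3,p6},{p2,p3,p7}} A3={{p1}} A4={{p4},{p5},{p7},{p2,p7},{p3,p7},{p4,p5},{p4,p7},{p2,p3,p7}}
  A12={{p2,p3},{p3,p6},{p3,p7},{p2,p3,p6},{p2,p3,p7}} A14={{p7},{p2,p7},{p3,p7},{p4,p7},{p2,p3,p7}} A24={{p3,p7},{p2,p3,p7}}
  A124={{p3,p7},{p2,p3,p7}}
C dims 4,3,1; δ0: rk 2, SNF 1^2; δ1: rk 1, SNF 1^1
degree 0: 4−2−0 = 2 → Ȟ^0 ≅ Z^2
degree 1: 3−1−2 = 0 → Ȟ^1 ≅ 0
degree 2: 1−0−1 = 0 → Ȟ^2 ≅ 0


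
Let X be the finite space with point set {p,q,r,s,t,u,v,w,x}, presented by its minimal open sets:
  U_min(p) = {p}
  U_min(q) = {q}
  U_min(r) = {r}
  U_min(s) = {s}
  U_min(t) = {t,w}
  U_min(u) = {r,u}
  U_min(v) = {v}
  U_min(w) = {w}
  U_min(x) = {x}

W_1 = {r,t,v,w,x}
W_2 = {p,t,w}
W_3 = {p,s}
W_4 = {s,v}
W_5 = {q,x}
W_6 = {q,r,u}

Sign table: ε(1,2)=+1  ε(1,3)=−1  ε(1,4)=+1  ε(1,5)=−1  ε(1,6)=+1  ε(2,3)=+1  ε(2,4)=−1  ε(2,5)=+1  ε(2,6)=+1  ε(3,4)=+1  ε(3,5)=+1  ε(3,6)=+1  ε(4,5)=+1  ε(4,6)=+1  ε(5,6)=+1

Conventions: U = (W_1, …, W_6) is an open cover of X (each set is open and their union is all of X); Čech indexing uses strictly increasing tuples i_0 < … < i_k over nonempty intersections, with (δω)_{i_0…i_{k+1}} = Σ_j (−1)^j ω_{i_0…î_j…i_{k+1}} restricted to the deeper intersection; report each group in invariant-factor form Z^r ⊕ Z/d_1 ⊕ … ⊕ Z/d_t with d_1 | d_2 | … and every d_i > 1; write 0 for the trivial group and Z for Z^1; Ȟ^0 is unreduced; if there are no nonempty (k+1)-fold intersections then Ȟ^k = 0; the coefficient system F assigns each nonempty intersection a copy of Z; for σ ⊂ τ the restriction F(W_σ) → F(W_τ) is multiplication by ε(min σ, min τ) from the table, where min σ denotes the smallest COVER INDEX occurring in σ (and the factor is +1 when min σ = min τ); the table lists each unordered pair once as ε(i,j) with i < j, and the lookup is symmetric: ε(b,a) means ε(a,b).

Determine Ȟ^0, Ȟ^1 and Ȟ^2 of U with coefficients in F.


nonempty intersections:
  W12={t,w} W14={v} W15={x} W16={r} W23={p} W34={s} W56={q}
C dims 6,7; δ0: rk 6, SNF 1^5·2
Ȟ^0: (6−6)−0=0 ⇒ 0
Ȟ^1: (7−0)−6=1 plus torsion [2] ⇒ Z ⊕ Z/2
Ȟ^2: (0−0)−0=0 ⇒ 0

Ȟ^0 ≅ 0; Ȟ^1 ≅ Z ⊕ Z/2; Ȟ^2 ≅ 0


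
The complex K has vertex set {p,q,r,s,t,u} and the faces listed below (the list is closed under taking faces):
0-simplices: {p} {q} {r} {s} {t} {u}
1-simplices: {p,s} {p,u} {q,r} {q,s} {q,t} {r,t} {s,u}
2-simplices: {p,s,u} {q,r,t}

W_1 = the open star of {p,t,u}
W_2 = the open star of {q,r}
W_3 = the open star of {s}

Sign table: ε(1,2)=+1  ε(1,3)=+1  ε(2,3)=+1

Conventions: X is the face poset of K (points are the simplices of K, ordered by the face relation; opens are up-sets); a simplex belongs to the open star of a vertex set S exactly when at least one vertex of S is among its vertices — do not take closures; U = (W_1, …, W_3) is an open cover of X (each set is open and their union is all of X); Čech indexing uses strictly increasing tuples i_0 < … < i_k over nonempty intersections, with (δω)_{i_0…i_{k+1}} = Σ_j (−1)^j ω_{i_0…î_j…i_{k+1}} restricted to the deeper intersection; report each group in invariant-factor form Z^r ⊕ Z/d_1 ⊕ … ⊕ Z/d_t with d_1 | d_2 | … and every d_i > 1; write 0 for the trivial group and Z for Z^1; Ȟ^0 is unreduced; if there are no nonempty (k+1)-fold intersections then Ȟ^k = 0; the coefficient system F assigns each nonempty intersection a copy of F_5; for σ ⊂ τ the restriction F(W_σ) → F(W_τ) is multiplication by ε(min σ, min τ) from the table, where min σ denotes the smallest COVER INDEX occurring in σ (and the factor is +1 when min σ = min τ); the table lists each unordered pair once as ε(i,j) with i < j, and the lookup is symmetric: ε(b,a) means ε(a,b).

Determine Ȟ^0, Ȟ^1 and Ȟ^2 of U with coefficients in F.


Ȟ^0(U;F) ≅ Z/5, Ȟ^1(U;F) ≅ Z/5, Ȟ^2(U;F) ≅ 0

cover nerve:
  W1={{p},{t},{u},{p,s},{p,u},{q,t},{r,t},{s,u},{p,s,u},{q,r,t}} W2={{q},{r},{q,r},{q,s},{q,t},{r,t},{q,r,t}} W3={{s},{p,s},{q,s},{s,u},{p,s,u}}
  W12={{q,t},{r,t},{q,r,t}} W13={{p,s},{s,u},{p,s,u}} W23={{q,s}}
C dims 3,3; δ0: rk_F5 2
Ȟ^0: (3−2)−0=1 ⇒ Z/5
Ȟ^1: (3−0)−2=1 ⇒ Z/5
Ȟ^2: (0−0)−0=0 ⇒ 0


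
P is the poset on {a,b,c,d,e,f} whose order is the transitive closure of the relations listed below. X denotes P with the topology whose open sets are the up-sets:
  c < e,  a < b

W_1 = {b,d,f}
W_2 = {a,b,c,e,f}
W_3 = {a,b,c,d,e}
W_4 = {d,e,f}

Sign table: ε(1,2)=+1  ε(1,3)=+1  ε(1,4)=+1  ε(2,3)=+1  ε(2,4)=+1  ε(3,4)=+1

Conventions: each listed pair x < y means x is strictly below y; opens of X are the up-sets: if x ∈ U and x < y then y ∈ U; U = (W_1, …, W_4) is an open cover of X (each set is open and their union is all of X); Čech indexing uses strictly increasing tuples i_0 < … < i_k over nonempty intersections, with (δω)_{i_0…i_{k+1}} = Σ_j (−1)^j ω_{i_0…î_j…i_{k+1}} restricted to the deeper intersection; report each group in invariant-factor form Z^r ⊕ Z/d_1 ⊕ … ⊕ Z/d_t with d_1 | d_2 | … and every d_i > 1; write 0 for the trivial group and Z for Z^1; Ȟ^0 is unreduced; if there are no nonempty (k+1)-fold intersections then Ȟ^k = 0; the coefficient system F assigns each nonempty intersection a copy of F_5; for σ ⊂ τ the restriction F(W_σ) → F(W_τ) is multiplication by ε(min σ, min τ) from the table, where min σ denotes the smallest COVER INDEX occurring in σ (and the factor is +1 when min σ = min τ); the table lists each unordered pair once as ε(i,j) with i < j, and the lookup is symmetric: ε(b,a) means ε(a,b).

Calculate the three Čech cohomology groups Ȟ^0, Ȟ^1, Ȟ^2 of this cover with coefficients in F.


nerve simplices:
  W12={b,f} W13={b,d} W14={d,f} W23={a,b,c,e} W24={e,f} W34={d,e}
  W123={b} W124={f} W134={d} W234={e}
C dims 4,6,4; δ0: rk_F5 3; δ1: rk_F5 3
degree 0: 4−3−0 = 1 → Ȟ^0 ≅ Z/5
degree 1: 6−3−3 = 0 → Ȟ^1 ≅ 0
degree 2: 4−0−3 = 1 → Ȟ^2 ≅ Z/5

Ȟ^0(U;F) ≅ Z/5, Ȟ^1(U;F) ≅ 0 and Ȟ^2(U;F) ≅ Z/5


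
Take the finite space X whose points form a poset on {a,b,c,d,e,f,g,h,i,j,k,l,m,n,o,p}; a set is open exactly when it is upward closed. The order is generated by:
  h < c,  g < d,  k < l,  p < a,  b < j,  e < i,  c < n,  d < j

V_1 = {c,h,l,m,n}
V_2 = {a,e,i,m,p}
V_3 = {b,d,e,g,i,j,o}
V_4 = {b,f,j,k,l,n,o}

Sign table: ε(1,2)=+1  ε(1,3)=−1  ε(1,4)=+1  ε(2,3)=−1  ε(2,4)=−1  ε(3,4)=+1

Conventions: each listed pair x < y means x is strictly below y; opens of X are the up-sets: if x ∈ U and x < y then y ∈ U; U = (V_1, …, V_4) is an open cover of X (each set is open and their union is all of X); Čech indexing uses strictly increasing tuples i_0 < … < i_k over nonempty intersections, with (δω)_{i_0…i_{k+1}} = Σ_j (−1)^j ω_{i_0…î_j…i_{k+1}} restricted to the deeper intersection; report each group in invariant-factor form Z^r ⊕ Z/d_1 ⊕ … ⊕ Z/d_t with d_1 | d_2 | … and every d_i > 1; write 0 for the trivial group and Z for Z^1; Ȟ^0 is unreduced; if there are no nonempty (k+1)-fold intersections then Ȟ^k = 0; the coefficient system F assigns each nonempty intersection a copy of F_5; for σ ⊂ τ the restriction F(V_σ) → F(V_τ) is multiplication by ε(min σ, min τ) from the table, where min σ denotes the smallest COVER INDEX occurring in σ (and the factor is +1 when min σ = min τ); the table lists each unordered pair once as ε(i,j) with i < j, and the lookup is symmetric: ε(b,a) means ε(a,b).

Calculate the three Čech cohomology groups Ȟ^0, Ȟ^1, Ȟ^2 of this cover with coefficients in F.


nerve simplices:
  V12={m} V14={l,n} V23={e,i} V34={b,j,o}
C dims 4,4; δ0: rk_F5 4
degree 0: 4−4−0 = 0 → Ȟ^0 ≅ 0
degree 1: 4−0−4 = 0 → Ȟ^1 ≅ 0
degree 2: 0−0−0 = 0 → Ȟ^2 ≅ 0

Ȟ^0 = 0, Ȟ^1 = 0, Ȟ^2 = 0


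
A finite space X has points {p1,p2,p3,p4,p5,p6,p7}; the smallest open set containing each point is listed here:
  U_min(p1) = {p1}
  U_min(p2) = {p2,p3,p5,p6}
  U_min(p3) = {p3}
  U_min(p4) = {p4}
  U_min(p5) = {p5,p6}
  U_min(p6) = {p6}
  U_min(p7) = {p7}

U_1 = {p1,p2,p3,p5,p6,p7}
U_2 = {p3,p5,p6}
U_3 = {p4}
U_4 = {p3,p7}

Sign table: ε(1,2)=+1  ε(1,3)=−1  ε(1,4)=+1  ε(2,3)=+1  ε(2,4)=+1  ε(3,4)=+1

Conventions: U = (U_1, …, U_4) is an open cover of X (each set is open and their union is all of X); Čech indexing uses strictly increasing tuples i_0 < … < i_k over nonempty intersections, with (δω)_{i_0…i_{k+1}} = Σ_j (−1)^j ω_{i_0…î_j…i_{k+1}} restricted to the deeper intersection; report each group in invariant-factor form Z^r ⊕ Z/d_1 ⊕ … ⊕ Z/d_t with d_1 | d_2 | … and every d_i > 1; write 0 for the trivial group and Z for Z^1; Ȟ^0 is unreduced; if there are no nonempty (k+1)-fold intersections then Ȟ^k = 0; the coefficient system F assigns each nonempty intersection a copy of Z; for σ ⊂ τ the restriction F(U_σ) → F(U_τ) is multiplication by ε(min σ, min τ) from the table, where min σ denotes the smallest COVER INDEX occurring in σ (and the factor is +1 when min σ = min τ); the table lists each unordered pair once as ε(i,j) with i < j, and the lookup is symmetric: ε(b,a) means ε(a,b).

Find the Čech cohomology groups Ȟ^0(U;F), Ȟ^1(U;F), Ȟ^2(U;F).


Ȟ^0 = Z^2; Ȟ^1 = 0; Ȟ^2 = 0

nonempty overlaps:
  U12={p3,p5,p6} U14={p3,p7} U24={p3}
  U124={p3}
C dims 4,3,1; δ0: rk 2, SNF 1^2; δ1: rk 1, SNF 1^1
degree 0: 4−2−0 = 2 → Ȟ^0 ≅ Z^2
degree 1: 3−1−2 = 0 → Ȟ^1 ≅ 0
degree 2: 1−0−1 = 0 → Ȟ^2 ≅ 0


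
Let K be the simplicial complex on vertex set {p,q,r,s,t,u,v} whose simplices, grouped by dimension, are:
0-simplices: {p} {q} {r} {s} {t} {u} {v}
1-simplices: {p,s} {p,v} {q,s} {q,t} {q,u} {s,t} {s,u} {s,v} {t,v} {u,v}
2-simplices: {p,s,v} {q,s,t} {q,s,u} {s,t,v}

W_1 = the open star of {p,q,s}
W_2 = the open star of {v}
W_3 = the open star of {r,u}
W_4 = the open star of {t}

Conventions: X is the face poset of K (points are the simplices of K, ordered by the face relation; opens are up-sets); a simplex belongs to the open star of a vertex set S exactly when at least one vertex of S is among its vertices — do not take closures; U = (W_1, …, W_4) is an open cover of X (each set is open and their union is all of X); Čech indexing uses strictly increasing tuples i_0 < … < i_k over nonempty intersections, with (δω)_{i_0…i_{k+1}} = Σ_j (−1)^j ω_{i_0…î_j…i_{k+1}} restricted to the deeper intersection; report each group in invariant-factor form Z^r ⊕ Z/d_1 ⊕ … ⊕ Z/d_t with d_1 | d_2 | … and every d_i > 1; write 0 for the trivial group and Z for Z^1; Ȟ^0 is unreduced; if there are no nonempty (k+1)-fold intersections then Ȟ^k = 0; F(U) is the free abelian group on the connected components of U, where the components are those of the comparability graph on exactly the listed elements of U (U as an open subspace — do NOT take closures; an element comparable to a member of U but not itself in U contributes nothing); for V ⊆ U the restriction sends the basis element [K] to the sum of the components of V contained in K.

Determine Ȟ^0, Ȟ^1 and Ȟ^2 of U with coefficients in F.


Ȟ^0 = Z^2,  Ȟ^1 = Z,  Ȟ^2 = 0

nerve simplices:
  W1={{p},{q},{s},{p,s},{p,v},{q,s},{q,t},{q,u},{s,t},{s,u},{s,v},{p,s,v},{q,s,t},{q,s,u},{s,t,v}} W2={{v},{p,v},{s,v},{t,v},{u,v},{p,s,v},{s,t,v}} W3={{r},{u},{q,u},{s,u},{u,v},{q,s,u}} W4={{t},{q,t},{s,t},{t,v},{q,s,t},{s,t,v}}
  W12={{p,v},{s,v},{p,s,v},{s,t,v}} W13={{q,u},{s,u},{q,s,u}} W14={{q,t},{s,t},{q,s,t},{s,t,v}} W23={{u,v}} W24={{t,v},{s,t,v}}
  W124={{s,t,v}}
components per intersection:
  W1: {{p},{q},{s},{p,s},{p,v},{q,s},{q,t},{q,u},{s,t},{s,u},{s,v},{p,s,v},{q,s,t},{q,s,u},{s,t,v}}
  W2: {{v},{p,v},{s,v},{t,v},{u,v},{p,s,v},{s,t,v}}
  W3: {{r}} {{u},{q,u},{s,u},{u,v},{q,s,u}}
  W4: {{t},{q,t},{s,t},{t,v},{q,s,t},{s,t,v}}
  W12: {{p,v},{s,v},{p,s,v},{s,t,v}}
  W13: {{q,u},{s,u},{q,s,u}}
  W14: {{q,t},{s,t},{q,s,t},{s,t,v}}
  W23: {{u,v}}
  W24: {{t,v},{s,t,v}}
  W124: {{s,t,v}}
C dims 5,5,1; δ0: rk 3, SNF 1^3; δ1: rk 1, SNF 1^1
degree 0: 5−3−0 = 2 → Ȟ^0 ≅ Z^2
degree 1: 5−1−3 = 1 → Ȟ^1 ≅ Z
degree 2: 1−0−1 = 0 → Ȟ^2 ≅ 0


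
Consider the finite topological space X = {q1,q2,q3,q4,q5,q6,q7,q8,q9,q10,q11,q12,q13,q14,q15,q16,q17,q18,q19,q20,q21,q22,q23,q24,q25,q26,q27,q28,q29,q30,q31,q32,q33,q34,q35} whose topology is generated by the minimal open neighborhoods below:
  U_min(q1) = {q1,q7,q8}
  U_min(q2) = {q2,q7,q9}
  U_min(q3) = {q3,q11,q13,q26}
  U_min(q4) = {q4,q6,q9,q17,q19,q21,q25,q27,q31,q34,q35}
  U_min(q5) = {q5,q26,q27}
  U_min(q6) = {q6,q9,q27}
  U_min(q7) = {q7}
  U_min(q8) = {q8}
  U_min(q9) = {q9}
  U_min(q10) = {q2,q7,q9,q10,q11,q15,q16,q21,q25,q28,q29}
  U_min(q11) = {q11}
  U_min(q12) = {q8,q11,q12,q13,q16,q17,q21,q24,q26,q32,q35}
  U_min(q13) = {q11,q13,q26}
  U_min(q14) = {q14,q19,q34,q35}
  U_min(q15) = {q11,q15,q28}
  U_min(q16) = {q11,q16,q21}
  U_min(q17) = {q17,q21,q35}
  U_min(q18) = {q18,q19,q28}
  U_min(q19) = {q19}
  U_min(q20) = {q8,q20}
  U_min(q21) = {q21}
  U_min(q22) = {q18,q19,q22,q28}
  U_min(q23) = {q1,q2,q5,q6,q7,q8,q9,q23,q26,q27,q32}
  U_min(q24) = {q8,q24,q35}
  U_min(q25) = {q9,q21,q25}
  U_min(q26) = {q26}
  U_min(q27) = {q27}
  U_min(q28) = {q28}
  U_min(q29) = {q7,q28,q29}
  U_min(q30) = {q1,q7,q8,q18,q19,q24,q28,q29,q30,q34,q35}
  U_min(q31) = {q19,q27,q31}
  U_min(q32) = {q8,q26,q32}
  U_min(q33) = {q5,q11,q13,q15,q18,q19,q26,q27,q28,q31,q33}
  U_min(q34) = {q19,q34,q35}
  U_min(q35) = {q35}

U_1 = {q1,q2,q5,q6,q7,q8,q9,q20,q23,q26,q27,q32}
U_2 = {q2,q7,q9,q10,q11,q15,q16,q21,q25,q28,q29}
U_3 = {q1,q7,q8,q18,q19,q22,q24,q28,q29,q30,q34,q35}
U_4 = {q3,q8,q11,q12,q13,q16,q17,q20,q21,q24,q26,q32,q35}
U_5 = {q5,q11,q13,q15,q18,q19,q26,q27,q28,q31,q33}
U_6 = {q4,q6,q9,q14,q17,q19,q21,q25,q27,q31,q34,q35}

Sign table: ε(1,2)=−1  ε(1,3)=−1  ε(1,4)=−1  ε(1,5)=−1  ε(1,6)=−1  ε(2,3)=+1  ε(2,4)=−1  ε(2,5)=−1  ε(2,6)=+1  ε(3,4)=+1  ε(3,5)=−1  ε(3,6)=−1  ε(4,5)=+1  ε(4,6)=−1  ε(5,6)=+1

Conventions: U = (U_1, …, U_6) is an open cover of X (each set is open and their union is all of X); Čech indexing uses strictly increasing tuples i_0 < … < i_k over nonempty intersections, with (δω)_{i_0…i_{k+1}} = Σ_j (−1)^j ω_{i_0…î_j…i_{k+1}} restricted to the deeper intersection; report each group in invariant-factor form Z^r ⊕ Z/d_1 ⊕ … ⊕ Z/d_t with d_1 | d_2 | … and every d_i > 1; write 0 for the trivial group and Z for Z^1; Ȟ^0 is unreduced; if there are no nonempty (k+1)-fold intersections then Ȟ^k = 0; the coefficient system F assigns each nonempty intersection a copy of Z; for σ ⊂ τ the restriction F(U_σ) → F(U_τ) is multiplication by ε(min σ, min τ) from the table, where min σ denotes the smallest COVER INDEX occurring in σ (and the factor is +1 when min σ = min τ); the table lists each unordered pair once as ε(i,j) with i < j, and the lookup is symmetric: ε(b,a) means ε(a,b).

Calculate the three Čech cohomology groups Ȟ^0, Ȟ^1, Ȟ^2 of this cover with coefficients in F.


nonempty intersections:
  U12={q2,q7,q9} U13={q1,q7,q8} U14={q8,q20,q26,q32} U15={q5,q26,q27} U16={q6,q9,q27} U23={q7,q28,q29} U24={q11,q16,q21} U25={q11,q15,q28} U26={q9,q21,q25} U34={q8,q24,q35} U35={q18,q19,q28} U36={q19,q34,q35} U45={q11,q13,q26} U46={q17,q21,q35} U56={q19,q27,q31}
  U123={q7} U126={q9} U134={q8} U145={q26} U156={q27} U235={q28} U245={q11} U246={q21} U346={q35} U356={q19}
C dims 6,15,10; δ0: rk 6, SNF 1^5·2; δ1: rk 9, SNF 1^9
Ȟ^0: (6−6)−0=0 ⇒ 0
Ȟ^1: (15−9)−6=0 plus torsion [2] ⇒ Z/2
Ȟ^2: (10−0)−9=1 ⇒ Z

Ȟ^0(U;F) ≅ 0, Ȟ^1(U;F) ≅ Z/2 and Ȟ^2(U;F) ≅ Z


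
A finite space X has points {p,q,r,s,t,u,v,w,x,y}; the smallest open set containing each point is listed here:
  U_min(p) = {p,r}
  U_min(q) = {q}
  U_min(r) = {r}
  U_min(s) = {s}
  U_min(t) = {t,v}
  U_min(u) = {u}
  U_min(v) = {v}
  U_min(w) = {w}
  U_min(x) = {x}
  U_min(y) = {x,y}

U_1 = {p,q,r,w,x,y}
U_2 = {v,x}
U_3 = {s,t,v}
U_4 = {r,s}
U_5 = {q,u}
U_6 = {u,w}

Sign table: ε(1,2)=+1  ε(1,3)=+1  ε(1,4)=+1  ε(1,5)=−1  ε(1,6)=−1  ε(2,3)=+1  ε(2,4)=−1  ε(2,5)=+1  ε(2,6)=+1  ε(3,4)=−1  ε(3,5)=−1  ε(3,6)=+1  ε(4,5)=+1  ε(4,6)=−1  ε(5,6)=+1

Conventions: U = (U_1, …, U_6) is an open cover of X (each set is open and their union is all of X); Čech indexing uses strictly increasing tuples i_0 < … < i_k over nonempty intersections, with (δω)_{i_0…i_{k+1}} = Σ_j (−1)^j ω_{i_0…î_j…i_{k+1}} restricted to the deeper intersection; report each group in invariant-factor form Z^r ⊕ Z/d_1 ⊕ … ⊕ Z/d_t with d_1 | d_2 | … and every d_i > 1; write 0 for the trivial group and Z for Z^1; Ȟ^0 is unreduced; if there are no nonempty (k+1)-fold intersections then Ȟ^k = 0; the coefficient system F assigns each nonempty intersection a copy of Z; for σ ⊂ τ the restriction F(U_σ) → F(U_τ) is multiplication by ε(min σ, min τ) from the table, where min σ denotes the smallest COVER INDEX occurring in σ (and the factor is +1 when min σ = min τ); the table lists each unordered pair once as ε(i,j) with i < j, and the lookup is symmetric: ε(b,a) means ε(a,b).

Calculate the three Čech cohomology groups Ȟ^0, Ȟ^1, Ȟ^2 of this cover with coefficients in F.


cover nerve:
  U12={x} U14={r} U15={q} U16={w} U23={v} U34={s} U56={u}
C dims 6,7; δ0: rk 6, SNF 1^5·2
Ȟ^0: (6−6)−0=0 ⇒ 0
Ȟ^1: (7−0)−6=1 plus torsion [2] ⇒ Z ⊕ Z/2
Ȟ^2: (0−0)−0=0 ⇒ 0

Ȟ^0 ≅ 0; Ȟ^1 ≅ Z ⊕ Z/2; Ȟ^2 ≅ 0


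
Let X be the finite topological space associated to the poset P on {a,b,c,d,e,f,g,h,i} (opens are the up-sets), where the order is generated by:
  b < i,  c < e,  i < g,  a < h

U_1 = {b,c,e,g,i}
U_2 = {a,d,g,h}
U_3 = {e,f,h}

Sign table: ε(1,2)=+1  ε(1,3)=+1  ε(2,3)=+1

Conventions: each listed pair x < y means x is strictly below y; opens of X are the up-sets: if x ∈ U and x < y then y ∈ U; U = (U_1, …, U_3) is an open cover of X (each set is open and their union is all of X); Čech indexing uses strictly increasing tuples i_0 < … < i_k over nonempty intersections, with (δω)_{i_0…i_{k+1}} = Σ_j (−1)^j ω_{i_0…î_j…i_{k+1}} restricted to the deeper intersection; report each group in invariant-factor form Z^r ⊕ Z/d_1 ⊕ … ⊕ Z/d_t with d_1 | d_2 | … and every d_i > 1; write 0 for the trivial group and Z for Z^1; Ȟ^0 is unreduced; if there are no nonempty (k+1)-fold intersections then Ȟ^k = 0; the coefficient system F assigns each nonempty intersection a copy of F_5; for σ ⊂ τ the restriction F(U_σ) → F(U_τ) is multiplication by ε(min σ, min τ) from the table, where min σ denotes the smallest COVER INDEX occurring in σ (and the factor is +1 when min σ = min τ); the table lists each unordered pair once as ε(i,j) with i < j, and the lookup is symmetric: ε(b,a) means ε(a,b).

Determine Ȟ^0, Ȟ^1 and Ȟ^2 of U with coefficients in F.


nonempty overlaps:
  U12={g} U13={e} U23={h}
C dims 3,3; δ0: rk_F5 2
degree 0: 3−2−0 = 1 → Ȟ^0 ≅ Z/5
degree 1: 3−0−2 = 1 → Ȟ^1 ≅ Z/5
degree 2: 0−0−0 = 0 → Ȟ^2 ≅ 0

Ȟ^0(U;F) ≅ Z/5, Ȟ^1(U;F) ≅ Z/5 and Ȟ^2(U;F) ≅ 0


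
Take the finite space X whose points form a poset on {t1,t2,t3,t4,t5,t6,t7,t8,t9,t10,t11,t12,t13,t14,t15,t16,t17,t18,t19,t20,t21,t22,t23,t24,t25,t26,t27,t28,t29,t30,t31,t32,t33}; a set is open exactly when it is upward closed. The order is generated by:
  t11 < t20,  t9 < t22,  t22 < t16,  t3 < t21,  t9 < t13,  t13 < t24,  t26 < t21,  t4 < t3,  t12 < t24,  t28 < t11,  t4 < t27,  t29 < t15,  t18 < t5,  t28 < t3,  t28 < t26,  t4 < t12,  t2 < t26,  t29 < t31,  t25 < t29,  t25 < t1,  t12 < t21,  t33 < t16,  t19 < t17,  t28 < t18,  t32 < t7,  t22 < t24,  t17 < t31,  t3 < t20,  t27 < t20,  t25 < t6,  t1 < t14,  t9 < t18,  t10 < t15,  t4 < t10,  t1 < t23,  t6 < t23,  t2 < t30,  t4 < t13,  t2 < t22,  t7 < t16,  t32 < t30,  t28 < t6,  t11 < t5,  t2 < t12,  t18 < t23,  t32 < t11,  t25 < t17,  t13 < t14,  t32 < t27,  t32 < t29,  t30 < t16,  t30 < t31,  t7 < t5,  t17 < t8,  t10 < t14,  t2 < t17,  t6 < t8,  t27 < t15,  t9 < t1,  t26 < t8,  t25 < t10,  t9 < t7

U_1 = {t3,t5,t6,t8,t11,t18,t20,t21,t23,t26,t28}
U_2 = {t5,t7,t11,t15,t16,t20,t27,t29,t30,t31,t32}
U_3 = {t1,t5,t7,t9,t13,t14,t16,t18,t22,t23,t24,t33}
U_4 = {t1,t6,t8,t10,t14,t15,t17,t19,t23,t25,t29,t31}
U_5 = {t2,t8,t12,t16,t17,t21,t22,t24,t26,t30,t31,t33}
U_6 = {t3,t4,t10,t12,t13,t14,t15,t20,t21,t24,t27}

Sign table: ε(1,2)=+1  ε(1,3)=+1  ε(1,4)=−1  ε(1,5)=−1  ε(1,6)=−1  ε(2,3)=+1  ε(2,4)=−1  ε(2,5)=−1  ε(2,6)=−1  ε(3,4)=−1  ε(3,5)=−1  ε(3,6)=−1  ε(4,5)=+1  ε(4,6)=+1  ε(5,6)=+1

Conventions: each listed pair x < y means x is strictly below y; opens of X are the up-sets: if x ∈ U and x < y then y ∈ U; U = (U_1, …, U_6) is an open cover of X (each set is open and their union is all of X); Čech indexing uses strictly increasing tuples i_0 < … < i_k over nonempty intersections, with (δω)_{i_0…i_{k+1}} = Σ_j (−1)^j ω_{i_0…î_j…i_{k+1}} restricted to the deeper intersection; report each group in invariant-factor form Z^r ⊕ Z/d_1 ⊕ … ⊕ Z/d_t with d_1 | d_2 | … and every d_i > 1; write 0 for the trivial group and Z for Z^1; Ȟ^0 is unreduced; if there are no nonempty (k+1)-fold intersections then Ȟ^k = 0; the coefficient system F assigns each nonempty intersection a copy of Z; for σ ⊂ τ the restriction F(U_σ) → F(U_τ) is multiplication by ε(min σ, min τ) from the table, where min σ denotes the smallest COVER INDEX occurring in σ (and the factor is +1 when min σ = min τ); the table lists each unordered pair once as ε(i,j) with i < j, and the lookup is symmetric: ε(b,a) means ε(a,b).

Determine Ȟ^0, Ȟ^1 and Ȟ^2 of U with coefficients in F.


Ȟ^0(U;F) ≅ Z, Ȟ^1(U;F) ≅ 0 and Ȟ^2(U;F) ≅ Z/2

nonempty intersections:
  U12={t5,t11,t20} U13={t5,t18,t23} U14={t6,t8,t23} U15={t8,t21,t26} U16={t3,t20,t21} U23={t5,t7,t16} U24={t15,t29,t31} U25={t16,t30,t31} U26={t15,t20,t27} U34={t1,t14,t23} U35={t16,t22,t24,t33} U36={t13,t14,t24} U45={t8,t17,t31} U46={t10,t14,t15} U56={t12,t21,t24}
  U123={t5} U126={t20} U134={t23} U145={t8} U156={t21} U235={t16} U245={t31} U246={t15} U346={t14} U356={t24}
C dims 6,15,10; δ0: rk 5, SNF 1^5; δ1: rk 10, SNF 1^9·2
Ȟ^0: (6−5)−0=1 ⇒ Z
Ȟ^1: (15−10)−5=0 ⇒ 0
Ȟ^2: (10−0)−10=0 plus torsion [2] ⇒ Z/2
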